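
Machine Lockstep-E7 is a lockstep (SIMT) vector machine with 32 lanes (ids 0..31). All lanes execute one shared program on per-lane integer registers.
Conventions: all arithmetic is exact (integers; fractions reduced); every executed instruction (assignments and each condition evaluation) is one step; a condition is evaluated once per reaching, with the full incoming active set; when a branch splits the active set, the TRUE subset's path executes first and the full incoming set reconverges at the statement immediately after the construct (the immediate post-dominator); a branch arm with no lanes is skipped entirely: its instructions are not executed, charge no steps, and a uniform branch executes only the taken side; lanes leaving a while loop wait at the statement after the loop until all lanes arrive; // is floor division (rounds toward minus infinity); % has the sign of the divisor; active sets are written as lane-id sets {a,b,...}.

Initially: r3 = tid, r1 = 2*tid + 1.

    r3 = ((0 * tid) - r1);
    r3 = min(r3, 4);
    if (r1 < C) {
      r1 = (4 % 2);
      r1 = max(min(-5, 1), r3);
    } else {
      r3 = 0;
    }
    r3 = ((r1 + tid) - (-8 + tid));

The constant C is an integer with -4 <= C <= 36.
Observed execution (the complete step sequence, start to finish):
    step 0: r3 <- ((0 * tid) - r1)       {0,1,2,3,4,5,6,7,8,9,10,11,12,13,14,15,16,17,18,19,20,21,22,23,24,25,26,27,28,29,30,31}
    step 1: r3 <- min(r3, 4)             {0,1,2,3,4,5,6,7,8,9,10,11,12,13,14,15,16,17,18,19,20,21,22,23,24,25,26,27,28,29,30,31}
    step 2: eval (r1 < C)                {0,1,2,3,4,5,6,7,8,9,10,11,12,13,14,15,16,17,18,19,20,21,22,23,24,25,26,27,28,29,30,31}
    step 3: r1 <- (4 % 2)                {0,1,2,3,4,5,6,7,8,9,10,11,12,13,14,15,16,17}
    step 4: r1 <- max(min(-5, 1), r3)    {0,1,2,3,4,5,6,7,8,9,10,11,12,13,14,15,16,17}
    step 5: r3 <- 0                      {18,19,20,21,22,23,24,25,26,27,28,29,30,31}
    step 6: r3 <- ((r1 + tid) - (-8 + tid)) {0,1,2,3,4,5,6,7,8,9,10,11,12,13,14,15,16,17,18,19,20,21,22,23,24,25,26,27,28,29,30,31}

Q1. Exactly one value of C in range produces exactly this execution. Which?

Answer: C = 36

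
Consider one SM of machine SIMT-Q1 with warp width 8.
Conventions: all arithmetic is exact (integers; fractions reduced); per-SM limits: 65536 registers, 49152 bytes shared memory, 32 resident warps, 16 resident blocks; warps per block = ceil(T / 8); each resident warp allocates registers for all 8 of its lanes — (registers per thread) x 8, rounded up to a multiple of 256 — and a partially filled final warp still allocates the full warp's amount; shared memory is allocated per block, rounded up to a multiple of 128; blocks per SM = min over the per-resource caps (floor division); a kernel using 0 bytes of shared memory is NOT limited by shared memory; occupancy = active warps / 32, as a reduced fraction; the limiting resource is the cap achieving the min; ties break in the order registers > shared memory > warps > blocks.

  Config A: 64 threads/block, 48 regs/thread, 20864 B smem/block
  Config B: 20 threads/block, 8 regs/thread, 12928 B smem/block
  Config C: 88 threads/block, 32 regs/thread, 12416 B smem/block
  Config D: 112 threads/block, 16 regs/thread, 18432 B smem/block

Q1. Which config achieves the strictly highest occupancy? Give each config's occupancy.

occupancies: A 1/2, B 9/32, C 11/16, D 7/8

Answer: D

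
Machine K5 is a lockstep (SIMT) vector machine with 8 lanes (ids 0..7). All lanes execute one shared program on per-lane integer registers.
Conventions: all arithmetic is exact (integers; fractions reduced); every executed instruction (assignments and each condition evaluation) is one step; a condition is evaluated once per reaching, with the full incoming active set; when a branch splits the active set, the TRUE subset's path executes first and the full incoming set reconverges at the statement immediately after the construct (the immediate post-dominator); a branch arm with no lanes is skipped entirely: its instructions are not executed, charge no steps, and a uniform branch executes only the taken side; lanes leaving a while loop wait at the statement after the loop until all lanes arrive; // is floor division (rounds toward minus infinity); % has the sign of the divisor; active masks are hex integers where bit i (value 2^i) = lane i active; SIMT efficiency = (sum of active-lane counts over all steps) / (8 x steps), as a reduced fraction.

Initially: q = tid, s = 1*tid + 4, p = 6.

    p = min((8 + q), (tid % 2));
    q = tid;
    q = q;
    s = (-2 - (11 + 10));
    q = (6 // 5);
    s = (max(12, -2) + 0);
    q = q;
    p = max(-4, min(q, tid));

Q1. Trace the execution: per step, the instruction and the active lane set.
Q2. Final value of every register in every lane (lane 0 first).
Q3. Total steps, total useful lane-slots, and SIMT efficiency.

step 0: p <- min((8 + q), (tid % 2)) 0xff
step 1: q <- tid                     0xff
step 2: q <- q                       0xff
step 3: s <- (-2 - (11 + 10))        0xff
step 4: q <- (6 // 5)                0xff
step 5: s <- (max(12, -2) + 0)       0xff
step 6: q <- q                       0xff
step 7: p <- max(-4, min(q, tid))    0xff

Answer: 8 steps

q: 1,1,1,1,1,1,1,1
s: 12,12,12,12,12,12,12,12
p: 0,1,1,1,1,1,1,1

steps = 8; useful = 64; efficiency = 64/64 = 1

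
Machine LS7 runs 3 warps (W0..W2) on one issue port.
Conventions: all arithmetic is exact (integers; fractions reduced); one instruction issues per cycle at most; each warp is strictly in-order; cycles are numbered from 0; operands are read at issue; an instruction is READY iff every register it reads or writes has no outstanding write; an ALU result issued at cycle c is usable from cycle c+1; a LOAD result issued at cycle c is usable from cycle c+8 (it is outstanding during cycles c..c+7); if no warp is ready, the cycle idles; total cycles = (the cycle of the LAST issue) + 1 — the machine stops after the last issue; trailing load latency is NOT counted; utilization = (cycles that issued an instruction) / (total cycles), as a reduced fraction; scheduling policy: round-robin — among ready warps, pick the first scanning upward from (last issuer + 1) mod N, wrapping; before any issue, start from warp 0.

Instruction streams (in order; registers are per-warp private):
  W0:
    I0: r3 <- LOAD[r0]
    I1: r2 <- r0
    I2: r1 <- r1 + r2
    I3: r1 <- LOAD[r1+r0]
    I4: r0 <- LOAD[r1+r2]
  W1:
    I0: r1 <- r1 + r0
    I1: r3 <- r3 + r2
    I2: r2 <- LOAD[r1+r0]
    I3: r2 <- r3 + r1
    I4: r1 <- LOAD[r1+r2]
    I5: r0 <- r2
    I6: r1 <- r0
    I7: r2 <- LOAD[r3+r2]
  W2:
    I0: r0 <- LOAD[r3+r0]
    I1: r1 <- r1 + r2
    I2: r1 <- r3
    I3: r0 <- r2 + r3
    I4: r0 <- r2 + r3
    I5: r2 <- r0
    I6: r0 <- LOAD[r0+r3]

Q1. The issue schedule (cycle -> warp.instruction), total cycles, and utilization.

cycle 0: W0.I0
cycle 1: W1.I0
cycle 2: W2.I0
cycle 3: W0.I1
cycle 4: W1.I1
cycle 5: W2.I1
cycle 6: W0.I2
cycle 7: W1.I2
cycle 8: W2.I2
cycle 9: W0.I3
cycle 10: W2.I3
cycle 11: W2.I4
cycle 12: W2.I5
cycle 13: W2.I6
cycle 14: idle
cycle 15: W1.I3
cycle 16: W1.I4
cycle 17: W0.I4
cycle 18: W1.I5
cycle 19: idle
cycle 20: idle
cycle 21: idle
cycle 22: idle
cycle 23: idle
cycle 24: W1.I6
cycle 25: W1.I7

Answer: 26 cycles, utilization 10/13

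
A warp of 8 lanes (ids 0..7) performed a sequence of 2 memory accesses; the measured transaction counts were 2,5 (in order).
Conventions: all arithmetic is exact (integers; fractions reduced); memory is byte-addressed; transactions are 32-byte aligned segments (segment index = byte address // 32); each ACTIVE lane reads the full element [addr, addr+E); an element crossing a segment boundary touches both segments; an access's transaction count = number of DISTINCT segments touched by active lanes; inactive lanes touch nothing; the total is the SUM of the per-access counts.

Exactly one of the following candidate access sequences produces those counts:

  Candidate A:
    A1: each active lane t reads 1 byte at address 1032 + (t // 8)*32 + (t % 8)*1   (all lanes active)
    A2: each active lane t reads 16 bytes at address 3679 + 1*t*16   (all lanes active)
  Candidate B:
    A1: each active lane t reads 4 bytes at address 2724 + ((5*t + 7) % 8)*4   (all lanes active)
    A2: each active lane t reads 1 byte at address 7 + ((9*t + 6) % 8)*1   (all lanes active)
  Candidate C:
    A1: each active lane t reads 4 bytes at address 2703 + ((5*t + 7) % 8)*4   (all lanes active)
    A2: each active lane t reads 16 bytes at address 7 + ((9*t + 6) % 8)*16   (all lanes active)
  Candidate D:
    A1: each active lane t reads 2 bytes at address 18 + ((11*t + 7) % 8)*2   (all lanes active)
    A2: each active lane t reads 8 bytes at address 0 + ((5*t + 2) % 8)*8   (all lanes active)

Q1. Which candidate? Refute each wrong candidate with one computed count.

A: A1 gives 1 transaction, not 2
B: A2 gives 1 transaction, not 5
D: A2 gives 2 transactions, not 5
C: all counts match (2,5)

Answer: C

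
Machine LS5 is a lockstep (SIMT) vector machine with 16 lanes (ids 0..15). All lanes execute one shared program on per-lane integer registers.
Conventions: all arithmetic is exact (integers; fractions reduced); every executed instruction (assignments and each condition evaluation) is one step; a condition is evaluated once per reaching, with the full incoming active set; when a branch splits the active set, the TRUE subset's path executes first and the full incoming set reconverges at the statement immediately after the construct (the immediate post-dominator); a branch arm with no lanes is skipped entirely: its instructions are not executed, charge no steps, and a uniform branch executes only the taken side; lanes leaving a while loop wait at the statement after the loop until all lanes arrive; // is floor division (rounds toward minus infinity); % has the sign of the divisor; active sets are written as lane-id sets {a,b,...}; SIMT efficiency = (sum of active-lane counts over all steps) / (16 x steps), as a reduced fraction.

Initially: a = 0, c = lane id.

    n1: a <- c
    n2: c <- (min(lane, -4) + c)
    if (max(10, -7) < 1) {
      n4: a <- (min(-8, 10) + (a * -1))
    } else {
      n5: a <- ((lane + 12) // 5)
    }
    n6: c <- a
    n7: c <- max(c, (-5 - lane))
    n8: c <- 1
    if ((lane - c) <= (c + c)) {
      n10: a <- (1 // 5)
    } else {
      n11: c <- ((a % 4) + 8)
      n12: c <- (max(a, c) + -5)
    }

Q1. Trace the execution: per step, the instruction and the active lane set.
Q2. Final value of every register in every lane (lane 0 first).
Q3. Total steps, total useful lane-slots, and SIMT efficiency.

step 0: a <- c                       {0,1,2,3,4,5,6,7,8,9,10,11,12,13,14,15}
step 1: c <- (min(lane, -4) + c)     {0,1,2,3,4,5,6,7,8,9,10,11,12,13,14,15}
step 2: eval (max(10, -7) < 1)       {0,1,2,3,4,5,6,7,8,9,10,11,12,13,14,15}
step 3: a <- ((lane + 12) // 5)      {0,1,2,3,4,5,6,7,8,9,10,11,12,13,14,15}
step 4: c <- a                       {0,1,2,3,4,5,6,7,8,9,10,11,12,13,14,15}
step 5: c <- max(c, (-5 - lane))     {0,1,2,3,4,5,6,7,8,9,10,11,12,13,14,15}
step 6: c <- 1                       {0,1,2,3,4,5,6,7,8,9,10,11,12,13,14,15}
step 7: eval ((lane - c) <= (c + c)) {0,1,2,3,4,5,6,7,8,9,10,11,12,13,14,15}
step 8: a <- (1 // 5)                {0,1,2,3}
step 9: c <- ((a % 4) + 8)           {4,5,6,7,8,9,10,11,12,13,14,15}
step 10: c <- (max(a, c) + -5)        {4,5,6,7,8,9,10,11,12,13,14,15}

Answer: 11 steps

a: 0,0,0,0,3,3,3,3,4,4,4,4,4,5,5,5
c: 1,1,1,1,6,6,6,6,3,3,3,3,3,4,4,4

steps = 11; useful = 156; efficiency = 156/176 = 39/44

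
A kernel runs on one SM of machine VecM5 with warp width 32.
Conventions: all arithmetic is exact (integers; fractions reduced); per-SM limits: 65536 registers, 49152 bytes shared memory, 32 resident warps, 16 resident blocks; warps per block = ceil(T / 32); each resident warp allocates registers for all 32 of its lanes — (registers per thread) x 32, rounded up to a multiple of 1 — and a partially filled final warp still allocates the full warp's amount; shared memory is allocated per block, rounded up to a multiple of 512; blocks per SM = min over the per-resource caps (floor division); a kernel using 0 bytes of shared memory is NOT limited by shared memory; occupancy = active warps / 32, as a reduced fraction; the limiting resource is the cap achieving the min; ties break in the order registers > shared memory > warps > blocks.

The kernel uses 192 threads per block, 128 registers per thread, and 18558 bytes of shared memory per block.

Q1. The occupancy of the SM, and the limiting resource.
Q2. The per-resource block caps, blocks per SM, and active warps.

Answer: occupancy 3/8, limited by registers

registers: 2 blocks
shared memory: 2 blocks
warps: 5 blocks
blocks: 16 blocks

Answer: 2 blocks, 12 active warps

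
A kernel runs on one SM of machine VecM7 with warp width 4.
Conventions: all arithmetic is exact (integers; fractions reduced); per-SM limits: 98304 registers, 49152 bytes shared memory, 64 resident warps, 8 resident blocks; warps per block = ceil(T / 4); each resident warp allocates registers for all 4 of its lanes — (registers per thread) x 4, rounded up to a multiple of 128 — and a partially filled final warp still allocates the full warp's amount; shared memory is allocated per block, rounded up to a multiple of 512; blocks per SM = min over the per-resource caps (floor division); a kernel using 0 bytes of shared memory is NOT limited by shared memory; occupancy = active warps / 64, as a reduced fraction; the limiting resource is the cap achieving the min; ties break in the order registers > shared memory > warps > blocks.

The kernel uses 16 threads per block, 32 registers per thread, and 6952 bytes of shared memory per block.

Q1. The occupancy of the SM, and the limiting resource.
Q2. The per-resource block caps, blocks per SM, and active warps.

Answer: occupancy 3/8, limited by shared memory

registers: 192 blocks
shared memory: 6 blocks
warps: 16 blocks
blocks: 8 blocks

Answer: 6 blocks, 24 active warps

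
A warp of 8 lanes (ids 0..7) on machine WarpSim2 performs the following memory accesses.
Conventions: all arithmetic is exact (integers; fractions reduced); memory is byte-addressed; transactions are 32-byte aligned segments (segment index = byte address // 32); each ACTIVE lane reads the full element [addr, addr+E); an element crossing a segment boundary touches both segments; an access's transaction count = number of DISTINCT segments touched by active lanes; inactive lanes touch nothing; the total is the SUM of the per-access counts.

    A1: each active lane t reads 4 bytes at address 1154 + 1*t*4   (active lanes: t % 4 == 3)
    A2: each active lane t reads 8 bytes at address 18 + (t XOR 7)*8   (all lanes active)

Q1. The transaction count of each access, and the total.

A1: 2 transactions
A2: 3 transactions

Answer: 2,3; total 5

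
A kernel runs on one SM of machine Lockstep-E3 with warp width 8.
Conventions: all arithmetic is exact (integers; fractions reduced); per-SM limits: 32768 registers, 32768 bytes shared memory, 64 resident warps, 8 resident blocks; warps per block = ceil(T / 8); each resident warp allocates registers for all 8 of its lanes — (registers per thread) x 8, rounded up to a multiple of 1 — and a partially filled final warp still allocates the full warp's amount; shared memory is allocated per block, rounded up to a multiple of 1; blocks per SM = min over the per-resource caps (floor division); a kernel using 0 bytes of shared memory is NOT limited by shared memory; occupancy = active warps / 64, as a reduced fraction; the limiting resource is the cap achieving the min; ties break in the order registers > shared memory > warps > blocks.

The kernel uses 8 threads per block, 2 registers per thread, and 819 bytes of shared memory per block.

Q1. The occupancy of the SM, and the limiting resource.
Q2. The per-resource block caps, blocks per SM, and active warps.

Answer: occupancy 1/8, limited by blocks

registers: 2048 blocks
shared memory: 40 blocks
warps: 64 blocks
blocks: 8 blocks

Answer: 8 blocks, 8 active warps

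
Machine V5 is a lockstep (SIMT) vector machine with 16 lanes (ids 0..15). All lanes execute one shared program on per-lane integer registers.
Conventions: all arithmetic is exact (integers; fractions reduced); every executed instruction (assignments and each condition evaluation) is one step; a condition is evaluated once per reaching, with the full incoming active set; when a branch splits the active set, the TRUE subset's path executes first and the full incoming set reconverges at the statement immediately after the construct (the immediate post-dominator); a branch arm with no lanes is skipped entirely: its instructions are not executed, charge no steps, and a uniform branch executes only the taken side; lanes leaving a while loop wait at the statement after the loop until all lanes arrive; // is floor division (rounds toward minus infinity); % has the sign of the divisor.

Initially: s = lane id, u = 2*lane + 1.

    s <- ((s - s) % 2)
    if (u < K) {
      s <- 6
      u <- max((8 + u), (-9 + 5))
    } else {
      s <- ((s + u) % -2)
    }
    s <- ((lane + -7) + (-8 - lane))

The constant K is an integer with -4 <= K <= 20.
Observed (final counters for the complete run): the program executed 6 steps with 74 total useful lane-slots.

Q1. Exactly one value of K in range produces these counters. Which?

Answer: K = 20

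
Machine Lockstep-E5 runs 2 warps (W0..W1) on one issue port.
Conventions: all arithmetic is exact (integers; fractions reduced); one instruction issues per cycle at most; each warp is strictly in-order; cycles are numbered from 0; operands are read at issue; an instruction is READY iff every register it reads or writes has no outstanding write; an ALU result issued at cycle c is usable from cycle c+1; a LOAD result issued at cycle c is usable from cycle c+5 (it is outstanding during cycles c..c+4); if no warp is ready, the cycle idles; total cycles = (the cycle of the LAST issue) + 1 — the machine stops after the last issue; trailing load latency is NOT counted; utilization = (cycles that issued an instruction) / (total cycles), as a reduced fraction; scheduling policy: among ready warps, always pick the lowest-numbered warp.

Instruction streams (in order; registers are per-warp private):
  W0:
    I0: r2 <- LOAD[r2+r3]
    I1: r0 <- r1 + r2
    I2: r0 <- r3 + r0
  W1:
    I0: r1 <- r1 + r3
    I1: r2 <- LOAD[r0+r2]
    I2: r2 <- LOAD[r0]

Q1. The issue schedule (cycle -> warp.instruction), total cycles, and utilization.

cycle 0: W0.I0
cycle 1: W1.I0
cycle 2: W1.I1
cycle 3: idle
cycle 4: idle
cycle 5: W0.I1
cycle 6: W0.I2
cycle 7: W1.I2

Answer: 8 cycles, utilization 3/4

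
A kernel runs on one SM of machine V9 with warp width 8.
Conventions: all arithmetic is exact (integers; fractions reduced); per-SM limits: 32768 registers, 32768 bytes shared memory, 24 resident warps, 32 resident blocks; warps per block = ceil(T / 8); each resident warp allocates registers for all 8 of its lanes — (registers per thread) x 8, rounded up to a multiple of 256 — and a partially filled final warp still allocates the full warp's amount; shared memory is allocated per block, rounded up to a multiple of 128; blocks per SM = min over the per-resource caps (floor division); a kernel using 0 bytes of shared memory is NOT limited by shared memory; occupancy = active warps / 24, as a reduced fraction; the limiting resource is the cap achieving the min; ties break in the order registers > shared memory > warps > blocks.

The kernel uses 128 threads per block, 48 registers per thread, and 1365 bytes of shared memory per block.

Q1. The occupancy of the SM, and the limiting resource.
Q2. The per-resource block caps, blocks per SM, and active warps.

Answer: occupancy 2/3, limited by warps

registers: 4 blocks
shared memory: 23 blocks
warps: 1 block
blocks: 32 blocks

Answer: 1 block, 16 active warps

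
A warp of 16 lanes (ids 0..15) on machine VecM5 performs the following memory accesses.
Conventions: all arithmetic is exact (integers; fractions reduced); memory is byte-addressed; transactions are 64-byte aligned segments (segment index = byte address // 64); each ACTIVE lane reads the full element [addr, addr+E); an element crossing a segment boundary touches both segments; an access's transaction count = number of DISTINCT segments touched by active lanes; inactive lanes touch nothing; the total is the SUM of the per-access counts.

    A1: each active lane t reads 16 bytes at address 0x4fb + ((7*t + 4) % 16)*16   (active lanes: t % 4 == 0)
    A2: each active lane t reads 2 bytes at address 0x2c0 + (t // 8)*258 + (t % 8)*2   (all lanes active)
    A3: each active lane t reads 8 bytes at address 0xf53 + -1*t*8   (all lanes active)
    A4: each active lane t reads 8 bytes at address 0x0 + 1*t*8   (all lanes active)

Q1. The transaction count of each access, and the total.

A1: 5 transactions
A2: 2 transactions
A3: 3 transactions
A4: 2 transactions

Answer: 5,2,3,2; total 12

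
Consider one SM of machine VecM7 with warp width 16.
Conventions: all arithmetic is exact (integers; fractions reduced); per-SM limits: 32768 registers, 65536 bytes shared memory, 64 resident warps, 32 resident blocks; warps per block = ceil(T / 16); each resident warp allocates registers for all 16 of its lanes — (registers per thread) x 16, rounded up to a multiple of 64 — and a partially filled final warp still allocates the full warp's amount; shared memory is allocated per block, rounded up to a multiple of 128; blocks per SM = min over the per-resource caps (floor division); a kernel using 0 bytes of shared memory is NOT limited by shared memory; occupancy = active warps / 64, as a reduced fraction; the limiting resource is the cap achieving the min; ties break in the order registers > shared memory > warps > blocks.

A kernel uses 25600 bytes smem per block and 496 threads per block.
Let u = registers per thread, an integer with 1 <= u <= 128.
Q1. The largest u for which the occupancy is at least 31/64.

Answer: u = 64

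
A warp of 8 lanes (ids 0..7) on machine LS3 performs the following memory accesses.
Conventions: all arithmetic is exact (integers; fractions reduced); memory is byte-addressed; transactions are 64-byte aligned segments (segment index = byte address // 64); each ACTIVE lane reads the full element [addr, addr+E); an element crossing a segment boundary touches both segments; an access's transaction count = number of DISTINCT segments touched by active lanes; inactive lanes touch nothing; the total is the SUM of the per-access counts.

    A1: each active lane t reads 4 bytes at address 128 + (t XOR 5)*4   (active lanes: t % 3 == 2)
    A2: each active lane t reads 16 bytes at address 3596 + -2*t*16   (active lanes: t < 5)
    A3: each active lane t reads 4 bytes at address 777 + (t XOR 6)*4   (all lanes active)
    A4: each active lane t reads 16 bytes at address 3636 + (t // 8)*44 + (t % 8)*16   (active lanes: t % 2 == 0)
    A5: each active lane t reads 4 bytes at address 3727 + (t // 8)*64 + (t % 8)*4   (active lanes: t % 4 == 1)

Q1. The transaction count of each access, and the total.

A1: 1 transaction
A2: 3 transactions
A3: 1 transaction
A4: 3 transactions
A5: 1 transaction

Answer: 1,3,1,3,1; total 9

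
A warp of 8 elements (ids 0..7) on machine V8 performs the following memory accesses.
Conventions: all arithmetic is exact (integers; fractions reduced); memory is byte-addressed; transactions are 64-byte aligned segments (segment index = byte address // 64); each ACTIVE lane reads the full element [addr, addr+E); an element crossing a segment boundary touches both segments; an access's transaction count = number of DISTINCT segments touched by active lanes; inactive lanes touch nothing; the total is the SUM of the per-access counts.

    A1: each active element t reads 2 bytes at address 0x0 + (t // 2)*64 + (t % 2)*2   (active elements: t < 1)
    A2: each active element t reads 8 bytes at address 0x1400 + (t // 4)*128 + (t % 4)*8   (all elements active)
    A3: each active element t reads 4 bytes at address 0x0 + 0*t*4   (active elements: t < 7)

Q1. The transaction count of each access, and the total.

A1: 1 transaction
A2: 2 transactions
A3: 1 transaction

Answer: 1,2,1; total 4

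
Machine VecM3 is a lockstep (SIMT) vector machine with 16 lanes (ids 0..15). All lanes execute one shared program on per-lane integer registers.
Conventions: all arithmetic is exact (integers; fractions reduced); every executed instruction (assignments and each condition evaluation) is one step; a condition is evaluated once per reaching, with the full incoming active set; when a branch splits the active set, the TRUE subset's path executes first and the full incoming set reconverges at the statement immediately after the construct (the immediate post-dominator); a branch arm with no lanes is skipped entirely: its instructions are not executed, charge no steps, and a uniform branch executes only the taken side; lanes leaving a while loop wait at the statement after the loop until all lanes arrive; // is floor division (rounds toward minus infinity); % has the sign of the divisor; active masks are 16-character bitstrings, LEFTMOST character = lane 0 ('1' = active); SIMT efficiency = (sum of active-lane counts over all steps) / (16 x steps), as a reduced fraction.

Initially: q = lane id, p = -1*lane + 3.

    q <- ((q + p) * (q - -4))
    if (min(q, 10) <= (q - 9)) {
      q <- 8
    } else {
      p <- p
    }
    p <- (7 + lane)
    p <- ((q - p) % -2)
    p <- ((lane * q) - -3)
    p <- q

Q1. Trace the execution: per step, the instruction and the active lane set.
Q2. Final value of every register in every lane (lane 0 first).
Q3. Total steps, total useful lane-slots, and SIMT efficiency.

step 0: q <- ((q + p) * (q - -4))    1111111111111111
step 1: eval (min(q, 10) <= (q - 9)) 1111111111111111
step 2: q <- 8                       0001111111111111
step 3: p <- p                       1110000000000000
step 4: p <- (7 + lane)              1111111111111111
step 5: p <- ((q - p) % -2)          1111111111111111
step 6: p <- ((lane * q) - -3)       1111111111111111
step 7: p <- q                       1111111111111111

Answer: 8 steps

q: 12,15,18,8,8,8,8,8,8,8,8,8,8,8,8,8
p: 12,15,18,8,8,8,8,8,8,8,8,8,8,8,8,8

steps = 8; useful = 112; efficiency = 112/128 = 7/8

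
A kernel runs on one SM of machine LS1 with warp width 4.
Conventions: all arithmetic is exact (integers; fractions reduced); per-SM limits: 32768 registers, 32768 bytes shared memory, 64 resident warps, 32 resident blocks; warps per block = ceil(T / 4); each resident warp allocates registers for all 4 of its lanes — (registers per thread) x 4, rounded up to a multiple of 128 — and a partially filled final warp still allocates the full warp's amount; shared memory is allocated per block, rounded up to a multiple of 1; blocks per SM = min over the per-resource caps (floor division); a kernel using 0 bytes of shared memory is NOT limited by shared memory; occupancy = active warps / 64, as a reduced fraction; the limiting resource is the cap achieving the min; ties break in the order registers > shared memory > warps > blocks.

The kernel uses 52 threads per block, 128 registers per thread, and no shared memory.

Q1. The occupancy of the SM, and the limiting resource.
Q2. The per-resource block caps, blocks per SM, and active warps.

Answer: occupancy 13/16, limited by registers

registers: 4 blocks
shared memory: no limit (kernel uses none)
warps: 4 blocks
blocks: 32 blocks

Answer: 4 blocks, 52 active warps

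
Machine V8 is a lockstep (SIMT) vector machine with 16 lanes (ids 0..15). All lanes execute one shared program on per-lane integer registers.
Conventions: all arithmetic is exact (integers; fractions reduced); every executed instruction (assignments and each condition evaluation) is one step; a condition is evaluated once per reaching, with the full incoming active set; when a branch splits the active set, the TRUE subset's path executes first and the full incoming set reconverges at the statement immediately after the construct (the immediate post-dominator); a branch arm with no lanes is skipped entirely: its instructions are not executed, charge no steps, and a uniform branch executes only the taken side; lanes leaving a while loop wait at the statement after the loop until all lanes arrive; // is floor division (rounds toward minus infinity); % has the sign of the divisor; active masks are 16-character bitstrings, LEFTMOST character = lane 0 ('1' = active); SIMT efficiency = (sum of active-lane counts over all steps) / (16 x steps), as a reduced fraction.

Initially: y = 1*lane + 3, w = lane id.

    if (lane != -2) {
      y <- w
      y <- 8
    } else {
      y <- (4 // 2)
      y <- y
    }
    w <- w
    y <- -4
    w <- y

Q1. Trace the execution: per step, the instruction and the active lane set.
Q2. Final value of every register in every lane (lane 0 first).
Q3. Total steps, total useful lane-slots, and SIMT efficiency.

step 0: eval (lane != -2)            1111111111111111
step 1: y <- w                       1111111111111111
step 2: y <- 8                       1111111111111111
step 3: w <- w                       1111111111111111
step 4: y <- -4                      1111111111111111
step 5: w <- y                       1111111111111111

Answer: 6 steps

y: -4,-4,-4,-4,-4,-4,-4,-4,-4,-4,-4,-4,-4,-4,-4,-4
w: -4,-4,-4,-4,-4,-4,-4,-4,-4,-4,-4,-4,-4,-4,-4,-4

steps = 6; useful = 96; efficiency = 96/96 = 1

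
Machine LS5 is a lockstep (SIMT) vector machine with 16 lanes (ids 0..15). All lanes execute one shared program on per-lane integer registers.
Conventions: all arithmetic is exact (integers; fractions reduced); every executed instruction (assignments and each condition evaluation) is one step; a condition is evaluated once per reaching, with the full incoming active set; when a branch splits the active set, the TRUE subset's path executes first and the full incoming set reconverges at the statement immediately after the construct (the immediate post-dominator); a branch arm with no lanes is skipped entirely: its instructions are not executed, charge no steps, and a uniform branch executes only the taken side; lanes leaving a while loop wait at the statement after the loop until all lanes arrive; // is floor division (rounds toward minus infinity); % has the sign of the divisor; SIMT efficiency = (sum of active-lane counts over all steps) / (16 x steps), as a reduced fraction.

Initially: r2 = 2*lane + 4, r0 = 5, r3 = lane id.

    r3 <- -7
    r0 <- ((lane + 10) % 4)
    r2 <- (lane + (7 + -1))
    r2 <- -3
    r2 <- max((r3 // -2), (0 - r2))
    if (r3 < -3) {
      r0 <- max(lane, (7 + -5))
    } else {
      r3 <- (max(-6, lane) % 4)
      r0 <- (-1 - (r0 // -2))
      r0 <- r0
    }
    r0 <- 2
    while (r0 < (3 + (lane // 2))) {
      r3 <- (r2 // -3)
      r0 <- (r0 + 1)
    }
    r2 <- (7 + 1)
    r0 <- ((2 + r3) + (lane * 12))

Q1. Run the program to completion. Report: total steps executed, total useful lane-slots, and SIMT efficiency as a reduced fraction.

Answer: 35 steps, 392 useful, 7/10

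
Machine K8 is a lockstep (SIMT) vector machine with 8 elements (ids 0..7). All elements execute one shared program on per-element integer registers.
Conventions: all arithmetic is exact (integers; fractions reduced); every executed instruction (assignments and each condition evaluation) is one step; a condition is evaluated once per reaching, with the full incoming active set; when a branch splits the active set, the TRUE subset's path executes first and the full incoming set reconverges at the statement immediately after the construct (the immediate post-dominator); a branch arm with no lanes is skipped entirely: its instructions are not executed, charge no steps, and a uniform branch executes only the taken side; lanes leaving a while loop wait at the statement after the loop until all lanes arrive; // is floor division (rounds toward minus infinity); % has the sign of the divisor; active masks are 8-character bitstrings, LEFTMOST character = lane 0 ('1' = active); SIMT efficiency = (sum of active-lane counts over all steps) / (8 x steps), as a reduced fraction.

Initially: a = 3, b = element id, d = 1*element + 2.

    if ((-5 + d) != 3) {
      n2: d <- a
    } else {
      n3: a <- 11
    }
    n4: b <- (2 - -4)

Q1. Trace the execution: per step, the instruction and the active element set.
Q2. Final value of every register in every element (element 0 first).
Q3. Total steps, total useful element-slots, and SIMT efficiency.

step 0: eval ((-5 + d) != 3)         11111111
step 1: d <- a                       11111101
step 2: a <- 11                      00000010
step 3: b <- (2 - -4)                11111111

Answer: 4 steps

a: 3,3,3,3,3,3,11,3
b: 6,6,6,6,6,6,6,6
d: 3,3,3,3,3,3,8,3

steps = 4; useful = 24; efficiency = 24/32 = 3/4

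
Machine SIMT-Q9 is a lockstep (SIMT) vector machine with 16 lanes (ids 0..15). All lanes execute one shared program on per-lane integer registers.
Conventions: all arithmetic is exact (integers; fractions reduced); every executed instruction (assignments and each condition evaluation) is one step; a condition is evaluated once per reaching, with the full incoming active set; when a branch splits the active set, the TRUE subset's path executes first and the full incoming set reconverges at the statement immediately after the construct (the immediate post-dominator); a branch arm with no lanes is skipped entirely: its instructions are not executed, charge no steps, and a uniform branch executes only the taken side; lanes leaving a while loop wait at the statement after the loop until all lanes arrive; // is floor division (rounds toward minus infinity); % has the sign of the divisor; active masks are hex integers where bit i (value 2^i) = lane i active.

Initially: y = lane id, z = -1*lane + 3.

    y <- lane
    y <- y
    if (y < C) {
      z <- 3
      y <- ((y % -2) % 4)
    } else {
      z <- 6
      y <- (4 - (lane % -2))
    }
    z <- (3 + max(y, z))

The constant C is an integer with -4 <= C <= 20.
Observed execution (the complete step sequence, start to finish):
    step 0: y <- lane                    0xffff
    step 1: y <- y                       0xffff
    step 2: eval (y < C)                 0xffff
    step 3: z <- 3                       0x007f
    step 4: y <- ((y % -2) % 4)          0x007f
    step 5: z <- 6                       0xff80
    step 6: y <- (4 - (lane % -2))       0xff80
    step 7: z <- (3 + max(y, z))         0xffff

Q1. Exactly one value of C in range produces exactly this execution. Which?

Answer: C = 7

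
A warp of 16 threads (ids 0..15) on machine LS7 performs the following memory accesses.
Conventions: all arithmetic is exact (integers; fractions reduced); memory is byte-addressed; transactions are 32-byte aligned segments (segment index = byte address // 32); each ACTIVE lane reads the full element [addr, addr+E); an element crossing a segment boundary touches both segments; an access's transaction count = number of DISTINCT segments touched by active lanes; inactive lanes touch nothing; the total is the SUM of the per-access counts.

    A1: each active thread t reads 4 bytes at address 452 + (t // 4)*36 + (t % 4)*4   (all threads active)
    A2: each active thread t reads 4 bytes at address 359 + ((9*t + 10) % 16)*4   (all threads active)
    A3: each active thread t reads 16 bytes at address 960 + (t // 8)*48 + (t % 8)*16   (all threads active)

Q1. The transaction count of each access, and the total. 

A1: 4 transactions
A2: 3 transactions
A3: 6 transactions

Answer: 4,3,6; total 13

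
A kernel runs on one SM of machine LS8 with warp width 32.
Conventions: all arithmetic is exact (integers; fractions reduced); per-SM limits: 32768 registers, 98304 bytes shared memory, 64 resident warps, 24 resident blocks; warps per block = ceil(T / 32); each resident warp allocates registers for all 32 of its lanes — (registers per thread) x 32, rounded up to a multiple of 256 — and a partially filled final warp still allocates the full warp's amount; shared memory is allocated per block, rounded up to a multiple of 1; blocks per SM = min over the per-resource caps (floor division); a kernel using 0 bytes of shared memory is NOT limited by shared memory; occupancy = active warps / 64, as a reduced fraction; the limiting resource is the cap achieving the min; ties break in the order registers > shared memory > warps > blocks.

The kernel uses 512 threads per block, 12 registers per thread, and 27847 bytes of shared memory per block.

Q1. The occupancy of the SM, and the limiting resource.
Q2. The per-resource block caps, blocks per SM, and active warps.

Answer: occupancy 3/4, limited by shared memory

registers: 4 blocks
shared memory: 3 blocks
warps: 4 blocks
blocks: 24 blocks

Answer: 3 blocks, 48 active warps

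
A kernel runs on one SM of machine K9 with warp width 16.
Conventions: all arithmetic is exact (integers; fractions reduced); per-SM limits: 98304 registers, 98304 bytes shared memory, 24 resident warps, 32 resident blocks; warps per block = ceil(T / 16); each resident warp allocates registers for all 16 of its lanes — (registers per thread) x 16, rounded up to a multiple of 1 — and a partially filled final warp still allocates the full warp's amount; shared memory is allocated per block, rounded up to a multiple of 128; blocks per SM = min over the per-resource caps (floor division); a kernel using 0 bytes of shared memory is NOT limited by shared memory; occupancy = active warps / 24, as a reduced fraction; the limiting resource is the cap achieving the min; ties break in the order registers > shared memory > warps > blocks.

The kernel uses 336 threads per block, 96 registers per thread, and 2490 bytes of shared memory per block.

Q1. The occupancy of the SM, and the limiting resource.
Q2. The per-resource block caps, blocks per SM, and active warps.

Answer: occupancy 7/8, limited by warps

registers: 3 blocks
shared memory: 38 blocks
warps: 1 block
blocks: 32 blocks

Answer: 1 block, 21 active warps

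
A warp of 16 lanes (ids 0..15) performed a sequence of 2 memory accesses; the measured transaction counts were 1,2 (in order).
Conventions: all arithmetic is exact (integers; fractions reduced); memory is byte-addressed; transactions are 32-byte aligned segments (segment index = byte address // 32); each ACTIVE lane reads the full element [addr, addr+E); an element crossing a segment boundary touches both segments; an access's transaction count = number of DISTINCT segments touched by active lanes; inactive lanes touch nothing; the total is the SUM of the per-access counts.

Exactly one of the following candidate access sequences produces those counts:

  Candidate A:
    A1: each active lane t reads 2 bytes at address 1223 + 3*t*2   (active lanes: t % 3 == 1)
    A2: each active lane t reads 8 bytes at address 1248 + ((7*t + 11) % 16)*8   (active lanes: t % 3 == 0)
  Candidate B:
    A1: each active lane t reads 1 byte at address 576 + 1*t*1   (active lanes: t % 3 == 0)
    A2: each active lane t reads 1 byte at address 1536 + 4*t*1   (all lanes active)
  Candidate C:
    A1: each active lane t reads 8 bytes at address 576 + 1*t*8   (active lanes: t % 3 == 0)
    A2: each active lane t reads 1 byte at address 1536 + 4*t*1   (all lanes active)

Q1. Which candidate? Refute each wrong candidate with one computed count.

A: A1 gives 3 transactions, not 1
C: A1 gives 4 transactions, not 1
B: all counts match (1,2)

Answer: B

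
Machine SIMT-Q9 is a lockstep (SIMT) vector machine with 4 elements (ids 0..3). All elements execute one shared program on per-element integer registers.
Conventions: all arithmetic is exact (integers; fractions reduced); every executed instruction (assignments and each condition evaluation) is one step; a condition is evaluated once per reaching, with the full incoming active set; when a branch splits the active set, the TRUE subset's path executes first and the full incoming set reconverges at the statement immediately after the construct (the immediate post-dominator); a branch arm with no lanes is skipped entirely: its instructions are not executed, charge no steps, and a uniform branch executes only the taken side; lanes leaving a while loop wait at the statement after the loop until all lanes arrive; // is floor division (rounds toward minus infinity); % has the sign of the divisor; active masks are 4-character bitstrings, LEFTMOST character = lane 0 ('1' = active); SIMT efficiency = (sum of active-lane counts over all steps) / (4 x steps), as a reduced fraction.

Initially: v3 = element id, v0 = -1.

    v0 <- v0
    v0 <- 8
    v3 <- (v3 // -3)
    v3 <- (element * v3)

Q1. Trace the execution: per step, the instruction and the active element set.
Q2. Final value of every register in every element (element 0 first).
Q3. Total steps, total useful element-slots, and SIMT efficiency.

step 0: v0 <- v0                     1111
step 1: v0 <- 8                      1111
step 2: v3 <- (v3 // -3)             1111
step 3: v3 <- (element * v3)         1111

Answer: 4 steps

v3: 0,-1,-2,-3
v0: 8,8,8,8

steps = 4; useful = 16; efficiency = 16/16 = 1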